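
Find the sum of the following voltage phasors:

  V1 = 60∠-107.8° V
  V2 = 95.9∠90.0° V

Step 1 — Convert each phasor to rectangular form:
  V1 = 60·(cos(-107.8°) + j·sin(-107.8°)) = -18.34 - j57.13 V
  V2 = 95.9·(cos(90.0°) + j·sin(90.0°)) = 0 + j95.9 V
Step 2 — Sum components: V_total = -18.34 + j38.77 V.
Step 3 — Convert to polar: |V_total| = 42.89 V, ∠V_total = 115.3°.

V_total = 42.89∠115.3° V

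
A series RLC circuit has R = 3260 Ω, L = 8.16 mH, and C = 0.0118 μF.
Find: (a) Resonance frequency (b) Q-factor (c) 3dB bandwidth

Step 1 — Resonance condition Im(Z)=0 gives ω₀ = 1/√(LC).
Step 2 — ω₀ = 1/√(0.00816·1.18e-08) = 1.019e+05 rad/s.
Step 3 — f₀ = ω₀/(2π) = 1.622e+04 Hz.
Step 4 — Series Q: Q = ω₀L/R = 1.019e+05·0.00816/3260 = 0.2551.
Step 5 — 3dB bandwidth: Δω = ω₀/Q = 3.995e+05 rad/s; BW = Δω/(2π) = 6.358e+04 Hz.

(a) f₀ = 1.622e+04 Hz  (b) Q = 0.2551  (c) BW = 6.358e+04 Hz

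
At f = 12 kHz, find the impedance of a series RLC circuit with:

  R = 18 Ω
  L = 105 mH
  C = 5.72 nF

Step 1 — Angular frequency: ω = 2π·f = 2π·1.2e+04 = 7.54e+04 rad/s.
Step 2 — Component impedances:
  R: Z = R = 18 Ω
  L: Z = jωL = j·7.54e+04·0.105 = 0 + j7917 Ω
  C: Z = 1/(jωC) = -j/(ω·C) = 0 - j2319 Ω
Step 3 — Series combination: Z_total = R + L + C = 18 + j5598 Ω = 5598∠89.8° Ω.

Z = 18 + j5598 Ω = 5598∠89.8° Ω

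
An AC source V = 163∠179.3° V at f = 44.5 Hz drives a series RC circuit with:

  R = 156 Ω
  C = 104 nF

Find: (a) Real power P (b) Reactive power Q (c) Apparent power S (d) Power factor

Step 1 — Angular frequency: ω = 2π·f = 2π·44.5 = 279.6 rad/s.
Step 2 — Component impedances:
  R: Z = R = 156 Ω
  C: Z = 1/(jωC) = -j/(ω·C) = 0 - j3.439e+04 Ω
Step 3 — Series combination: Z_total = R + C = 156 - j3.439e+04 Ω = 3.439e+04∠-89.7° Ω.
Step 4 — Source phasor: V = 163∠179.3° V = -163 + j1.991 V.
Step 5 — Current: I = V / Z = -7.94e-05 - j0.004739 A = 0.00474∠-91.0° A.
Step 6 — Complex power: S = V·I* = 0.003505 - j0.7726 VA.
Step 7 — Real power: P = Re(S) = 0.003505 W.
Step 8 — Reactive power: Q = Im(S) = -0.7726 VAR.
Step 9 — Apparent power: |S| = 0.7726 VA.
Step 10 — Power factor: PF = P/|S| = 0.004536 (leading).

(a) P = 0.003505 W  (b) Q = -0.7726 VAR  (c) S = 0.7726 VA  (d) PF = 0.004536 (leading)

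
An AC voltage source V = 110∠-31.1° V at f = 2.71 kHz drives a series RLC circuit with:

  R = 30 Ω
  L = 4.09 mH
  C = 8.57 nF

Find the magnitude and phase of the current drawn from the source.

Step 1 — Angular frequency: ω = 2π·f = 2π·2710 = 1.703e+04 rad/s.
Step 2 — Component impedances:
  R: Z = R = 30 Ω
  L: Z = jωL = j·1.703e+04·0.00409 = 0 + j69.64 Ω
  C: Z = 1/(jωC) = -j/(ω·C) = 0 - j6853 Ω
Step 3 — Series combination: Z_total = R + L + C = 30 - j6783 Ω = 6783∠-89.7° Ω.
Step 4 — Source phasor: V = 110∠-31.1° V = 94.19 - j56.82 V.
Step 5 — Ohm's law: I = V / Z_total = (94.19 - j56.82) / (30 - j6783) = 0.008438 + j0.01385 A.
Step 6 — Convert to polar: |I| = 0.01622 A, ∠I = 58.6°.

I = 0.01622∠58.6° A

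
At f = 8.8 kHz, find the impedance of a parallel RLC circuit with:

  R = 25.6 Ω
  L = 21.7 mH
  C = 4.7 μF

Step 1 — Angular frequency: ω = 2π·f = 2π·8800 = 5.529e+04 rad/s.
Step 2 — Component impedances:
  R: Z = R = 25.6 Ω
  L: Z = jωL = j·5.529e+04·0.0217 = 0 + j1200 Ω
  C: Z = 1/(jωC) = -j/(ω·C) = 0 - j3.848 Ω
Step 3 — Parallel combination: 1/Z_total = 1/R + 1/L + 1/C; Z_total = 0.5692 - j3.775 Ω = 3.817∠-81.4° Ω.

Z = 0.5692 - j3.775 Ω = 3.817∠-81.4° Ω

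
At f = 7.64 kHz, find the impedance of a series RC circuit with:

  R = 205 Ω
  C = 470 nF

Step 1 — Angular frequency: ω = 2π·f = 2π·7640 = 4.8e+04 rad/s.
Step 2 — Component impedances:
  R: Z = R = 205 Ω
  C: Z = 1/(jωC) = -j/(ω·C) = 0 - j44.32 Ω
Step 3 — Series combination: Z_total = R + C = 205 - j44.32 Ω = 209.7∠-12.2° Ω.

Z = 205 - j44.32 Ω = 209.7∠-12.2° Ω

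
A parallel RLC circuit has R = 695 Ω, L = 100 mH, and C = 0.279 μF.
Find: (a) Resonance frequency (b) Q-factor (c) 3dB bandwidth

Step 1 — Resonance: ω₀ = 1/√(LC) = 1/√(0.1·2.79e-07) = 5987 rad/s.
Step 2 — f₀ = ω₀/(2π) = 952.8 Hz.
Step 3 — Parallel Q: Q = R/(ω₀L) = 695/(5987·0.1) = 1.161.
Step 4 — Bandwidth: Δω = ω₀/Q = 5157 rad/s; BW = Δω/(2π) = 820.8 Hz.

(a) f₀ = 952.8 Hz  (b) Q = 1.161  (c) BW = 820.8 Hz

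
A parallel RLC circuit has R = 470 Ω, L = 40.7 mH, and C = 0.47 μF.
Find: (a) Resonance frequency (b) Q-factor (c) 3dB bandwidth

Step 1 — Resonance: ω₀ = 1/√(LC) = 1/√(0.0407·4.7e-07) = 7230 rad/s.
Step 2 — f₀ = ω₀/(2π) = 1151 Hz.
Step 3 — Parallel Q: Q = R/(ω₀L) = 470/(7230·0.0407) = 1.597.
Step 4 — Bandwidth: Δω = ω₀/Q = 4527 rad/s; BW = Δω/(2π) = 720.5 Hz.

(a) f₀ = 1151 Hz  (b) Q = 1.597  (c) BW = 720.5 Hz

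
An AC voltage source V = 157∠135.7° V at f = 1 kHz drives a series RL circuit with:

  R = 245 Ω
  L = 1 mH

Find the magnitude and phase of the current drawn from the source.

Step 1 — Angular frequency: ω = 2π·f = 2π·1000 = 6283 rad/s.
Step 2 — Component impedances:
  R: Z = R = 245 Ω
  L: Z = jωL = j·6283·0.001 = 0 + j6.283 Ω
Step 3 — Series combination: Z_total = R + L = 245 + j6.283 Ω = 245.1∠1.5° Ω.
Step 4 — Source phasor: V = 157∠135.7° V = -112.4 + j109.7 V.
Step 5 — Ohm's law: I = V / Z_total = (-112.4 + j109.7) / (245 + j6.283) = -0.4469 + j0.459 A.
Step 6 — Convert to polar: |I| = 0.6406 A, ∠I = 134.2°.

I = 0.6406∠134.2° A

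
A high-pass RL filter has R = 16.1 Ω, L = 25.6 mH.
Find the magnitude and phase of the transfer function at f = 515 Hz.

Step 1 — Angular frequency: ω = 2π·515 = 3236 rad/s.
Step 2 — Transfer function: H(jω) = jωL/(R + jωL).
Step 3 — Numerator jωL = j·82.84; denominator R + jωL = 16.1 + j82.84.
Step 4 — H = 0.9636 + j0.1873.
Step 5 — Magnitude: |H| = 0.9816 (-0.2 dB); phase: φ = 11.0°.

|H| = 0.9816 (-0.2 dB), φ = 11.0°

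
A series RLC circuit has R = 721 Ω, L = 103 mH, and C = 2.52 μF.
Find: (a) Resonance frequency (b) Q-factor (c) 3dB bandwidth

Step 1 — Resonance condition Im(Z)=0 gives ω₀ = 1/√(LC).
Step 2 — ω₀ = 1/√(0.103·2.52e-06) = 1963 rad/s.
Step 3 — f₀ = ω₀/(2π) = 312.4 Hz.
Step 4 — Series Q: Q = ω₀L/R = 1963·0.103/721 = 0.2804.
Step 5 — 3dB bandwidth: Δω = ω₀/Q = 7000 rad/s; BW = Δω/(2π) = 1114 Hz.

(a) f₀ = 312.4 Hz  (b) Q = 0.2804  (c) BW = 1114 Hz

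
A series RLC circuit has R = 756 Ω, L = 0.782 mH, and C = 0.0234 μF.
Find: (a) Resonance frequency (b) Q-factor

Step 1 — Resonance condition Im(Z)=0 gives ω₀ = 1/√(LC).
Step 2 — ω₀ = 1/√(0.000782·2.34e-08) = 2.338e+05 rad/s.
Step 3 — f₀ = ω₀/(2π) = 3.721e+04 Hz.
Step 4 — Series Q: Q = ω₀L/R = 2.338e+05·0.000782/756 = 0.2418.

(a) f₀ = 3.721e+04 Hz  (b) Q = 0.2418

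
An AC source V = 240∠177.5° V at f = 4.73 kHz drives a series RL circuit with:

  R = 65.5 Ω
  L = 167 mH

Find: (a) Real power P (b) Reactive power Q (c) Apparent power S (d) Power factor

Step 1 — Angular frequency: ω = 2π·f = 2π·4730 = 2.972e+04 rad/s.
Step 2 — Component impedances:
  R: Z = R = 65.5 Ω
  L: Z = jωL = j·2.972e+04·0.167 = 0 + j4963 Ω
Step 3 — Series combination: Z_total = R + L = 65.5 + j4963 Ω = 4964∠89.2° Ω.
Step 4 — Source phasor: V = 240∠177.5° V = -239.8 + j10.47 V.
Step 5 — Current: I = V / Z = 0.001471 + j0.04833 A = 0.04835∠88.3° A.
Step 6 — Complex power: S = V·I* = 0.1531 + j11.6 VA.
Step 7 — Real power: P = Re(S) = 0.1531 W.
Step 8 — Reactive power: Q = Im(S) = 11.6 VAR.
Step 9 — Apparent power: |S| = 11.6 VA.
Step 10 — Power factor: PF = P/|S| = 0.0132 (lagging).

(a) P = 0.1531 W  (b) Q = 11.6 VAR  (c) S = 11.6 VA  (d) PF = 0.0132 (lagging)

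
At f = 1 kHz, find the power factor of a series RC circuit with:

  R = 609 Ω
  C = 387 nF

Step 1 — Angular frequency: ω = 2π·f = 2π·1000 = 6283 rad/s.
Step 2 — Component impedances:
  R: Z = R = 609 Ω
  C: Z = 1/(jωC) = -j/(ω·C) = 0 - j411.3 Ω
Step 3 — Series combination: Z_total = R + C = 609 - j411.3 Ω = 734.9∠-34.0° Ω.
Step 4 — Power factor: PF = cos(φ) = Re(Z)/|Z| = 609/734.9 = 0.8287.
Step 5 — Type: Im(Z) = -411.3 ⇒ leading (phase φ = -34.0°).

PF = 0.8287 (leading, φ = -34.0°)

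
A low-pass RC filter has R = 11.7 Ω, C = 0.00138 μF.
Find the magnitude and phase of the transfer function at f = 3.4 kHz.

Step 1 — Angular frequency: ω = 2π·3400 = 2.136e+04 rad/s.
Step 2 — Transfer function: H(jω) = 1/(1 + jωRC).
Step 3 — Denominator: 1 + jωRC = 1 + j·2.136e+04·11.7·1.38e-09 = 1 + j0.0003449.
Step 4 — H = 1 - j0.0003449.
Step 5 — Magnitude: |H| = 1 (-0.0 dB); phase: φ = -0.0°.

|H| = 1 (-0.0 dB), φ = -0.0°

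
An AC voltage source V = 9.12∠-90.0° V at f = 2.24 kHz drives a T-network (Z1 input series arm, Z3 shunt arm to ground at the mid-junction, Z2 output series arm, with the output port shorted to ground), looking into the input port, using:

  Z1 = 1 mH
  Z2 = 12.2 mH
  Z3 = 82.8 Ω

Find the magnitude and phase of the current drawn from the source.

Step 1 — Angular frequency: ω = 2π·f = 2π·2240 = 1.407e+04 rad/s.
Step 2 — Component impedances:
  Z1: Z = jωL = j·1.407e+04·0.001 = 0 + j14.07 Ω
  Z2: Z = jωL = j·1.407e+04·0.0122 = 0 + j171.7 Ω
  Z3: Z = R = 82.8 Ω
Step 3 — With the output port shorted to ground, the output series arm Z2 runs from the junction to ground; the shunt arm Z3 also runs from the junction to ground. They appear in parallel: Z3 || Z2 = 67.18 + j32.39 Ω.
Step 4 — Series with input arm Z1: Z_in = Z1 + (Z3 || Z2) = 67.18 + j46.47 Ω = 81.68∠34.7° Ω.
Step 5 — Source phasor: V = 9.12∠-90.0° V = 0 - j9.12 V.
Step 6 — Ohm's law: I = V / Z_total = (0 - j9.12) / (67.18 + j46.47) = -0.06352 - j0.09182 A.
Step 7 — Convert to polar: |I| = 0.1116 A, ∠I = -124.7°.

I = 0.1116∠-124.7° A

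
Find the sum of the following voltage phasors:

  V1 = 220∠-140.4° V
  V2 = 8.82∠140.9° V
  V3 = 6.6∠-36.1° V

Step 1 — Convert each phasor to rectangular form:
  V1 = 220·(cos(-140.4°) + j·sin(-140.4°)) = -169.5 - j140.2 V
  V2 = 8.82·(cos(140.9°) + j·sin(140.9°)) = -6.845 + j5.563 V
  V3 = 6.6·(cos(-36.1°) + j·sin(-36.1°)) = 5.333 - j3.889 V
Step 2 — Sum components: V_total = -171 - j138.6 V.
Step 3 — Convert to polar: |V_total| = 220.1 V, ∠V_total = -141.0°.

V_total = 220.1∠-141.0° V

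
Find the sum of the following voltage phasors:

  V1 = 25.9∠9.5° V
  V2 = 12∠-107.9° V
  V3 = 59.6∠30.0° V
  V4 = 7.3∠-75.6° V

Step 1 — Convert each phasor to rectangular form:
  V1 = 25.9·(cos(9.5°) + j·sin(9.5°)) = 25.54 + j4.275 V
  V2 = 12·(cos(-107.9°) + j·sin(-107.9°)) = -3.688 - j11.42 V
  V3 = 59.6·(cos(30.0°) + j·sin(30.0°)) = 51.62 + j29.8 V
  V4 = 7.3·(cos(-75.6°) + j·sin(-75.6°)) = 1.815 - j7.071 V
Step 2 — Sum components: V_total = 75.29 + j15.58 V.
Step 3 — Convert to polar: |V_total| = 76.88 V, ∠V_total = 11.7°.

V_total = 76.88∠11.7° V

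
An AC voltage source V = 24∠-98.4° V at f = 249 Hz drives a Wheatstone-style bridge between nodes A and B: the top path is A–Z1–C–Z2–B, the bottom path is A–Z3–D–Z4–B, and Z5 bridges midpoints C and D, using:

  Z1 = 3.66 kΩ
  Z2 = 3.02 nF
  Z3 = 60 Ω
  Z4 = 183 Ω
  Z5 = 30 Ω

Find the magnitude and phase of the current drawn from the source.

Step 1 — Angular frequency: ω = 2π·f = 2π·249 = 1565 rad/s.
Step 2 — Component impedances:
  Z1: Z = R = 3660 Ω
  Z2: Z = 1/(jωC) = -j/(ω·C) = 0 - j2.116e+05 Ω
  Z3: Z = R = 60 Ω
  Z4: Z = R = 183 Ω
  Z5: Z = R = 30 Ω
Step 3 — Bridge requires nodal analysis (the Z5 bridge couples midpoints C and D, so the two paths cannot be reduced to a simple series/parallel combination). Setting node B to ground and injecting 1 A at node A, the 3-node admittance system at A, C, D solves to V_A = Z_AB = 242 - j0.1591 Ω = 242∠-0.0° Ω.
Step 4 — Source phasor: V = 24∠-98.4° V = -3.506 - j23.74 V.
Step 5 — Ohm's law: I = V / Z_total = (-3.506 - j23.74) / (242 - j0.1591) = -0.01442 - j0.0981 A.
Step 6 — Convert to polar: |I| = 0.09916 A, ∠I = -98.4°.

I = 0.09916∠-98.4° A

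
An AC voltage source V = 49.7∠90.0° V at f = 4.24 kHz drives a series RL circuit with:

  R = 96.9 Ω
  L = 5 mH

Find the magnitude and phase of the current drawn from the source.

Step 1 — Angular frequency: ω = 2π·f = 2π·4240 = 2.664e+04 rad/s.
Step 2 — Component impedances:
  R: Z = R = 96.9 Ω
  L: Z = jωL = j·2.664e+04·0.005 = 0 + j133.2 Ω
Step 3 — Series combination: Z_total = R + L = 96.9 + j133.2 Ω = 164.7∠54.0° Ω.
Step 4 — Source phasor: V = 49.7∠90.0° V = 0 + j49.7 V.
Step 5 — Ohm's law: I = V / Z_total = (0 + j49.7) / (96.9 + j133.2) = 0.244 + j0.1775 A.
Step 6 — Convert to polar: |I| = 0.3017 A, ∠I = 36.0°.

I = 0.3017∠36.0° A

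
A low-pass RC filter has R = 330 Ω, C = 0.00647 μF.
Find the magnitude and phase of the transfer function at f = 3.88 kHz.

Step 1 — Angular frequency: ω = 2π·3880 = 2.438e+04 rad/s.
Step 2 — Transfer function: H(jω) = 1/(1 + jωRC).
Step 3 — Denominator: 1 + jωRC = 1 + j·2.438e+04·330·6.47e-09 = 1 + j0.05205.
Step 4 — H = 0.9973 - j0.05191.
Step 5 — Magnitude: |H| = 0.9986 (-0.0 dB); phase: φ = -3.0°.

|H| = 0.9986 (-0.0 dB), φ = -3.0°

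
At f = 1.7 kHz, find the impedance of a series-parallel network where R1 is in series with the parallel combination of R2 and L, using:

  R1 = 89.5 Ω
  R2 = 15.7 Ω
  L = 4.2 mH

Step 1 — Angular frequency: ω = 2π·f = 2π·1700 = 1.068e+04 rad/s.
Step 2 — Component impedances:
  R1: Z = R = 89.5 Ω
  R2: Z = R = 15.7 Ω
  L: Z = jωL = j·1.068e+04·0.0042 = 0 + j44.86 Ω
Step 3 — Parallel branch: R2 || L = 1/(1/R2 + 1/L) = 13.99 + j4.895 Ω.
Step 4 — Series with R1: Z_total = R1 + (R2 || L) = 103.5 + j4.895 Ω = 103.6∠2.7° Ω.

Z = 103.5 + j4.895 Ω = 103.6∠2.7° Ω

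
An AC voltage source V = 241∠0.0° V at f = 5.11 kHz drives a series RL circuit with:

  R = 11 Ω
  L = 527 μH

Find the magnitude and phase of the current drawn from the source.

Step 1 — Angular frequency: ω = 2π·f = 2π·5110 = 3.211e+04 rad/s.
Step 2 — Component impedances:
  R: Z = R = 11 Ω
  L: Z = jωL = j·3.211e+04·0.000527 = 0 + j16.92 Ω
Step 3 — Series combination: Z_total = R + L = 11 + j16.92 Ω = 20.18∠57.0° Ω.
Step 4 — Source phasor: V = 241∠0.0° V = 241 V.
Step 5 — Ohm's law: I = V / Z_total = (241) / (11 + j16.92) = 6.509 - j10.01 A.
Step 6 — Convert to polar: |I| = 11.94 A, ∠I = -57.0°.

I = 11.94∠-57.0° A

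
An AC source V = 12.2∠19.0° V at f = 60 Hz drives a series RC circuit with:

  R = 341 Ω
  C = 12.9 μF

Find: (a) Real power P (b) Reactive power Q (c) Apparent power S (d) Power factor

Step 1 — Angular frequency: ω = 2π·f = 2π·60 = 377 rad/s.
Step 2 — Component impedances:
  R: Z = R = 341 Ω
  C: Z = 1/(jωC) = -j/(ω·C) = 0 - j205.6 Ω
Step 3 — Series combination: Z_total = R + C = 341 - j205.6 Ω = 398.2∠-31.1° Ω.
Step 4 — Source phasor: V = 12.2∠19.0° V = 11.54 + j3.972 V.
Step 5 — Current: I = V / Z = 0.01966 + j0.0235 A = 0.03064∠50.1° A.
Step 6 — Complex power: S = V·I* = 0.3201 - j0.193 VA.
Step 7 — Real power: P = Re(S) = 0.3201 W.
Step 8 — Reactive power: Q = Im(S) = -0.193 VAR.
Step 9 — Apparent power: |S| = 0.3738 VA.
Step 10 — Power factor: PF = P/|S| = 0.8564 (leading).

(a) P = 0.3201 W  (b) Q = -0.193 VAR  (c) S = 0.3738 VA  (d) PF = 0.8564 (leading)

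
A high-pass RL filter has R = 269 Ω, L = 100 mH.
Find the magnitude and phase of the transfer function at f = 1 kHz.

Step 1 — Angular frequency: ω = 2π·1000 = 6283 rad/s.
Step 2 — Transfer function: H(jω) = jωL/(R + jωL).
Step 3 — Numerator jωL = j·628.3; denominator R + jωL = 269 + j628.3.
Step 4 — H = 0.8451 + j0.3618.
Step 5 — Magnitude: |H| = 0.9193 (-0.7 dB); phase: φ = 23.2°.

|H| = 0.9193 (-0.7 dB), φ = 23.2°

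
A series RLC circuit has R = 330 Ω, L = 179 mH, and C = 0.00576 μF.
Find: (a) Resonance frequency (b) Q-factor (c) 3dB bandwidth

Step 1 — Resonance condition Im(Z)=0 gives ω₀ = 1/√(LC).
Step 2 — ω₀ = 1/√(0.179·5.76e-09) = 3.114e+04 rad/s.
Step 3 — f₀ = ω₀/(2π) = 4957 Hz.
Step 4 — Series Q: Q = ω₀L/R = 3.114e+04·0.179/330 = 16.89.
Step 5 — 3dB bandwidth: Δω = ω₀/Q = 1844 rad/s; BW = Δω/(2π) = 293.4 Hz.

(a) f₀ = 4957 Hz  (b) Q = 16.89  (c) BW = 293.4 Hz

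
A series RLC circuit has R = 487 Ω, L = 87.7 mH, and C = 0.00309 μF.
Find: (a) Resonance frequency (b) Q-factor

Step 1 — Resonance condition Im(Z)=0 gives ω₀ = 1/√(LC).
Step 2 — ω₀ = 1/√(0.0877·3.09e-09) = 6.075e+04 rad/s.
Step 3 — f₀ = ω₀/(2π) = 9668 Hz.
Step 4 — Series Q: Q = ω₀L/R = 6.075e+04·0.0877/487 = 10.94.

(a) f₀ = 9668 Hz  (b) Q = 10.94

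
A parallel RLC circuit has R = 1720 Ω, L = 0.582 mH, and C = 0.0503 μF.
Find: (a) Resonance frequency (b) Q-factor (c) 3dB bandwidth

Step 1 — Resonance: ω₀ = 1/√(LC) = 1/√(0.000582·5.03e-08) = 1.848e+05 rad/s.
Step 2 — f₀ = ω₀/(2π) = 2.942e+04 Hz.
Step 3 — Parallel Q: Q = R/(ω₀L) = 1720/(1.848e+05·0.000582) = 15.99.
Step 4 — Bandwidth: Δω = ω₀/Q = 1.156e+04 rad/s; BW = Δω/(2π) = 1840 Hz.

(a) f₀ = 2.942e+04 Hz  (b) Q = 15.99  (c) BW = 1840 Hz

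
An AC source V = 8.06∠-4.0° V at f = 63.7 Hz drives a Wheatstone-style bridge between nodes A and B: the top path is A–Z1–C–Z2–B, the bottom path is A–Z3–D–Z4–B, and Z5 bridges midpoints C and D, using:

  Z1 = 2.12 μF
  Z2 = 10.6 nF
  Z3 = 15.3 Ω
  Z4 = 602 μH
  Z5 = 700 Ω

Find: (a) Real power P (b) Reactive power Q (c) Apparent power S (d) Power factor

Step 1 — Angular frequency: ω = 2π·f = 2π·63.7 = 400.2 rad/s.
Step 2 — Component impedances:
  Z1: Z = 1/(jωC) = -j/(ω·C) = 0 - j1179 Ω
  Z2: Z = 1/(jωC) = -j/(ω·C) = 0 - j2.357e+05 Ω
  Z3: Z = R = 15.3 Ω
  Z4: Z = jωL = j·400.2·0.000602 = 0 + j0.2409 Ω
  Z5: Z = R = 700 Ω
Step 3 — Bridge requires nodal analysis (the Z5 bridge couples midpoints C and D, so the two paths cannot be reduced to a simple series/parallel combination). Setting node B to ground and injecting 1 A at node A, the 3-node admittance system at A, C, D solves to V_A = Z_AB = 15.21 + j0.09592 Ω = 15.21∠0.4° Ω.
Step 4 — Source phasor: V = 8.06∠-4.0° V = 8.04 - j0.5622 V.
Step 5 — Current: I = V / Z = 0.5283 - j0.04029 A = 0.5298∠-4.4° A.
Step 6 — Complex power: S = V·I* = 4.27 + j0.02693 VA.
Step 7 — Real power: P = Re(S) = 4.27 W.
Step 8 — Reactive power: Q = Im(S) = 0.02693 VAR.
Step 9 — Apparent power: |S| = 4.27 VA.
Step 10 — Power factor: PF = P/|S| = 1 (lagging).

(a) P = 4.27 W  (b) Q = 0.02693 VAR  (c) S = 4.27 VA  (d) PF = 1 (lagging)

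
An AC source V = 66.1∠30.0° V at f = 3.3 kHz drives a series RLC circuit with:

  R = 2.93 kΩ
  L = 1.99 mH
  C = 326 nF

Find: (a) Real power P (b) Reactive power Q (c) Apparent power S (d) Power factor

Step 1 — Angular frequency: ω = 2π·f = 2π·3300 = 2.073e+04 rad/s.
Step 2 — Component impedances:
  R: Z = R = 2930 Ω
  L: Z = jωL = j·2.073e+04·0.00199 = 0 + j41.26 Ω
  C: Z = 1/(jωC) = -j/(ω·C) = 0 - j147.9 Ω
Step 3 — Series combination: Z_total = R + L + C = 2930 - j106.7 Ω = 2932∠-2.1° Ω.
Step 4 — Source phasor: V = 66.1∠30.0° V = 57.24 + j33.05 V.
Step 5 — Current: I = V / Z = 0.0191 + j0.01198 A = 0.02254∠32.1° A.
Step 6 — Complex power: S = V·I* = 1.489 - j0.05422 VA.
Step 7 — Real power: P = Re(S) = 1.489 W.
Step 8 — Reactive power: Q = Im(S) = -0.05422 VAR.
Step 9 — Apparent power: |S| = 1.49 VA.
Step 10 — Power factor: PF = P/|S| = 0.9993 (leading).

(a) P = 1.489 W  (b) Q = -0.05422 VAR  (c) S = 1.49 VA  (d) PF = 0.9993 (leading)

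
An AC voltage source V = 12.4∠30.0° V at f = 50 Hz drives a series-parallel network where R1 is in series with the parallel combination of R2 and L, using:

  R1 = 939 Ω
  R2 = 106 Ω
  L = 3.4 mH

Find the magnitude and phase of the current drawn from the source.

Step 1 — Angular frequency: ω = 2π·f = 2π·50 = 314.2 rad/s.
Step 2 — Component impedances:
  R1: Z = R = 939 Ω
  R2: Z = R = 106 Ω
  L: Z = jωL = j·314.2·0.0034 = 0 + j1.068 Ω
Step 3 — Parallel branch: R2 || L = 1/(1/R2 + 1/L) = 0.01076 + j1.068 Ω.
Step 4 — Series with R1: Z_total = R1 + (R2 || L) = 939 + j1.068 Ω = 939∠0.1° Ω.
Step 5 — Source phasor: V = 12.4∠30.0° V = 10.74 + j6.2 V.
Step 6 — Ohm's law: I = V / Z_total = (10.74 + j6.2) / (939 + j1.068) = 0.01144 + j0.00659 A.
Step 7 — Convert to polar: |I| = 0.01321 A, ∠I = 29.9°.

I = 0.01321∠29.9° A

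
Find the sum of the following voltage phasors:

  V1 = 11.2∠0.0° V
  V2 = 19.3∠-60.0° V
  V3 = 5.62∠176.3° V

Step 1 — Convert each phasor to rectangular form:
  V1 = 11.2·(cos(0.0°) + j·sin(0.0°)) = 11.2 V
  V2 = 19.3·(cos(-60.0°) + j·sin(-60.0°)) = 9.65 - j16.71 V
  V3 = 5.62·(cos(176.3°) + j·sin(176.3°)) = -5.608 + j0.3627 V
Step 2 — Sum components: V_total = 15.24 - j16.35 V.
Step 3 — Convert to polar: |V_total| = 22.35 V, ∠V_total = -47.0°.

V_total = 22.35∠-47.0° V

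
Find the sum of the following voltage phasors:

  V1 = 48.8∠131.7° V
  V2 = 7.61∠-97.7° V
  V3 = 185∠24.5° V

Step 1 — Convert each phasor to rectangular form:
  V1 = 48.8·(cos(131.7°) + j·sin(131.7°)) = -32.46 + j36.44 V
  V2 = 7.61·(cos(-97.7°) + j·sin(-97.7°)) = -1.02 - j7.541 V
  V3 = 185·(cos(24.5°) + j·sin(24.5°)) = 168.3 + j76.72 V
Step 2 — Sum components: V_total = 134.9 + j105.6 V.
Step 3 — Convert to polar: |V_total| = 171.3 V, ∠V_total = 38.1°.

V_total = 171.3∠38.1° V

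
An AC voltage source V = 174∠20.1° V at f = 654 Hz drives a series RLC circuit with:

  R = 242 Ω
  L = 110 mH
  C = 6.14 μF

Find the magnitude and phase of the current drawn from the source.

Step 1 — Angular frequency: ω = 2π·f = 2π·654 = 4109 rad/s.
Step 2 — Component impedances:
  R: Z = R = 242 Ω
  L: Z = jωL = j·4109·0.11 = 0 + j452 Ω
  C: Z = 1/(jωC) = -j/(ω·C) = 0 - j39.63 Ω
Step 3 — Series combination: Z_total = R + L + C = 242 + j412.4 Ω = 478.1∠59.6° Ω.
Step 4 — Source phasor: V = 174∠20.1° V = 163.4 + j59.8 V.
Step 5 — Ohm's law: I = V / Z_total = (163.4 + j59.8) / (242 + j412.4) = 0.2808 - j0.2314 A.
Step 6 — Convert to polar: |I| = 0.3639 A, ∠I = -39.5°.

I = 0.3639∠-39.5° A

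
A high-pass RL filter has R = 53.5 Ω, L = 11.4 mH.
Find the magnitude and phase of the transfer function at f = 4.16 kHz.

Step 1 — Angular frequency: ω = 2π·4160 = 2.614e+04 rad/s.
Step 2 — Transfer function: H(jω) = jωL/(R + jωL).
Step 3 — Numerator jωL = j·298; denominator R + jωL = 53.5 + j298.
Step 4 — H = 0.9688 + j0.1739.
Step 5 — Magnitude: |H| = 0.9843 (-0.1 dB); phase: φ = 10.2°.

|H| = 0.9843 (-0.1 dB), φ = 10.2°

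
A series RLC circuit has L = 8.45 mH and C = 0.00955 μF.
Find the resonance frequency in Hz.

Step 1 — Resonance condition Im(Z)=0 gives ω₀ = 1/√(LC).
Step 2 — ω₀ = 1/√(0.00845·9.55e-09) = 1.113e+05 rad/s.
Step 3 — f₀ = ω₀/(2π) = 1.772e+04 Hz.

f₀ = 1.772e+04 Hz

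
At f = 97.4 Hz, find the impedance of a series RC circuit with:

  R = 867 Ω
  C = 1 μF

Step 1 — Angular frequency: ω = 2π·f = 2π·97.4 = 612 rad/s.
Step 2 — Component impedances:
  R: Z = R = 867 Ω
  C: Z = 1/(jωC) = -j/(ω·C) = 0 - j1634 Ω
Step 3 — Series combination: Z_total = R + C = 867 - j1634 Ω = 1850∠-62.1° Ω.

Z = 867 - j1634 Ω = 1850∠-62.1° Ω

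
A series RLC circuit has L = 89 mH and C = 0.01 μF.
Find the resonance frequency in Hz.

Step 1 — Resonance condition Im(Z)=0 gives ω₀ = 1/√(LC).
Step 2 — ω₀ = 1/√(0.089·1e-08) = 3.352e+04 rad/s.
Step 3 — f₀ = ω₀/(2π) = 5335 Hz.

f₀ = 5335 Hz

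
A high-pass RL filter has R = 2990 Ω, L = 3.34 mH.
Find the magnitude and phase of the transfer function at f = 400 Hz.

Step 1 — Angular frequency: ω = 2π·400 = 2513 rad/s.
Step 2 — Transfer function: H(jω) = jωL/(R + jωL).
Step 3 — Numerator jωL = j·8.394; denominator R + jωL = 2990 + j8.394.
Step 4 — H = 7.882e-06 + j0.002807.
Step 5 — Magnitude: |H| = 0.002807 (-51.0 dB); phase: φ = 89.8°.

|H| = 0.002807 (-51.0 dB), φ = 89.8°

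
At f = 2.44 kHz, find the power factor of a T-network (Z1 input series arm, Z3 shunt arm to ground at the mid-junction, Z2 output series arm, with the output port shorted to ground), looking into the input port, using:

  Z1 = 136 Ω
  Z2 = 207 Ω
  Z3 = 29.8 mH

Step 1 — Angular frequency: ω = 2π·f = 2π·2440 = 1.533e+04 rad/s.
Step 2 — Component impedances:
  Z1: Z = R = 136 Ω
  Z2: Z = R = 207 Ω
  Z3: Z = jωL = j·1.533e+04·0.0298 = 0 + j456.9 Ω
Step 3 — With the output port shorted to ground, the output series arm Z2 runs from the junction to ground; the shunt arm Z3 also runs from the junction to ground. They appear in parallel: Z3 || Z2 = 171.7 + j77.81 Ω.
Step 4 — Series with input arm Z1: Z_in = Z1 + (Z3 || Z2) = 307.7 + j77.81 Ω = 317.4∠14.2° Ω.
Step 5 — Power factor: PF = cos(φ) = Re(Z)/|Z| = 307.74/317.43 = 0.9695.
Step 6 — Type: Im(Z) = 77.81 ⇒ lagging (phase φ = 14.2°).

PF = 0.9695 (lagging, φ = 14.2°)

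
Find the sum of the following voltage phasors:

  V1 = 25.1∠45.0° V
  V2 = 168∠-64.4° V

Step 1 — Convert each phasor to rectangular form:
  V1 = 25.1·(cos(45.0°) + j·sin(45.0°)) = 17.75 + j17.75 V
  V2 = 168·(cos(-64.4°) + j·sin(-64.4°)) = 72.59 - j151.5 V
Step 2 — Sum components: V_total = 90.34 - j133.8 V.
Step 3 — Convert to polar: |V_total| = 161.4 V, ∠V_total = -56.0°.

V_total = 161.4∠-56.0° V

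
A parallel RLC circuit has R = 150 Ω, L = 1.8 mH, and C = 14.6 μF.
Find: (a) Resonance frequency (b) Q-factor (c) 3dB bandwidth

Step 1 — Resonance: ω₀ = 1/√(LC) = 1/√(0.0018·1.46e-05) = 6169 rad/s.
Step 2 — f₀ = ω₀/(2π) = 981.8 Hz.
Step 3 — Parallel Q: Q = R/(ω₀L) = 150/(6169·0.0018) = 13.51.
Step 4 — Bandwidth: Δω = ω₀/Q = 456.6 rad/s; BW = Δω/(2π) = 72.67 Hz.

(a) f₀ = 981.8 Hz  (b) Q = 13.51  (c) BW = 72.67 Hz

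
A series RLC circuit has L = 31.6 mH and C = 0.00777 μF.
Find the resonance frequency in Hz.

Step 1 — Resonance condition Im(Z)=0 gives ω₀ = 1/√(LC).
Step 2 — ω₀ = 1/√(0.0316·7.77e-09) = 6.382e+04 rad/s.
Step 3 — f₀ = ω₀/(2π) = 1.016e+04 Hz.

f₀ = 1.016e+04 Hz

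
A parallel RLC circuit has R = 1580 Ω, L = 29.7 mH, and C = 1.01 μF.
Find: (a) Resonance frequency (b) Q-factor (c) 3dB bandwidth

Step 1 — Resonance: ω₀ = 1/√(LC) = 1/√(0.0297·1.01e-06) = 5774 rad/s.
Step 2 — f₀ = ω₀/(2π) = 918.9 Hz.
Step 3 — Parallel Q: Q = R/(ω₀L) = 1580/(5774·0.0297) = 9.214.
Step 4 — Bandwidth: Δω = ω₀/Q = 626.6 rad/s; BW = Δω/(2π) = 99.73 Hz.

(a) f₀ = 918.9 Hz  (b) Q = 9.214  (c) BW = 99.73 Hz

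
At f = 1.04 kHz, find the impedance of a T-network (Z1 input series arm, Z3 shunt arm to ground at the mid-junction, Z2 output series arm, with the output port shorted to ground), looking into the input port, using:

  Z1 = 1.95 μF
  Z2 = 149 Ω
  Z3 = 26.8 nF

Step 1 — Angular frequency: ω = 2π·f = 2π·1040 = 6535 rad/s.
Step 2 — Component impedances:
  Z1: Z = 1/(jωC) = -j/(ω·C) = 0 - j78.48 Ω
  Z2: Z = R = 149 Ω
  Z3: Z = 1/(jωC) = -j/(ω·C) = 0 - j5710 Ω
Step 3 — With the output port shorted to ground, the output series arm Z2 runs from the junction to ground; the shunt arm Z3 also runs from the junction to ground. They appear in parallel: Z3 || Z2 = 148.9 - j3.885 Ω.
Step 4 — Series with input arm Z1: Z_in = Z1 + (Z3 || Z2) = 148.9 - j82.36 Ω = 170.2∠-28.9° Ω.

Z = 148.9 - j82.36 Ω = 170.2∠-28.9° Ω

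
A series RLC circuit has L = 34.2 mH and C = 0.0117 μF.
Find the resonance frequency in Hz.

Step 1 — Resonance condition Im(Z)=0 gives ω₀ = 1/√(LC).
Step 2 — ω₀ = 1/√(0.0342·1.17e-08) = 4.999e+04 rad/s.
Step 3 — f₀ = ω₀/(2π) = 7956 Hz.

f₀ = 7956 Hz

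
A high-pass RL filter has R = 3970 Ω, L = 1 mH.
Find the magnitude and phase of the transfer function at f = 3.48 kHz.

Step 1 — Angular frequency: ω = 2π·3480 = 2.187e+04 rad/s.
Step 2 — Transfer function: H(jω) = jωL/(R + jωL).
Step 3 — Numerator jωL = j·21.87; denominator R + jωL = 3970 + j21.87.
Step 4 — H = 3.033e-05 + j0.005508.
Step 5 — Magnitude: |H| = 0.005508 (-45.2 dB); phase: φ = 89.7°.

|H| = 0.005508 (-45.2 dB), φ = 89.7°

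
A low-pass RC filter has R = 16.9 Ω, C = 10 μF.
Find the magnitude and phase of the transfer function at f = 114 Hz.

Step 1 — Angular frequency: ω = 2π·114 = 716.3 rad/s.
Step 2 — Transfer function: H(jω) = 1/(1 + jωRC).
Step 3 — Denominator: 1 + jωRC = 1 + j·716.3·16.9·1e-05 = 1 + j0.1211.
Step 4 — H = 0.9856 - j0.1193.
Step 5 — Magnitude: |H| = 0.9928 (-0.1 dB); phase: φ = -6.9°.

|H| = 0.9928 (-0.1 dB), φ = -6.9°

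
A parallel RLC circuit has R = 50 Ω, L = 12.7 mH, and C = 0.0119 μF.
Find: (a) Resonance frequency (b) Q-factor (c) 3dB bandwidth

Step 1 — Resonance: ω₀ = 1/√(LC) = 1/√(0.0127·1.19e-08) = 8.134e+04 rad/s.
Step 2 — f₀ = ω₀/(2π) = 1.295e+04 Hz.
Step 3 — Parallel Q: Q = R/(ω₀L) = 50/(8.134e+04·0.0127) = 0.0484.
Step 4 — Bandwidth: Δω = ω₀/Q = 1.681e+06 rad/s; BW = Δω/(2π) = 2.675e+05 Hz.

(a) f₀ = 1.295e+04 Hz  (b) Q = 0.0484  (c) BW = 2.675e+05 Hz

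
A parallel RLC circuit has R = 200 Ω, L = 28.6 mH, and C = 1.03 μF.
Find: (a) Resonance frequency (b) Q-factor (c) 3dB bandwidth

Step 1 — Resonance: ω₀ = 1/√(LC) = 1/√(0.0286·1.03e-06) = 5826 rad/s.
Step 2 — f₀ = ω₀/(2π) = 927.3 Hz.
Step 3 — Parallel Q: Q = R/(ω₀L) = 200/(5826·0.0286) = 1.2.
Step 4 — Bandwidth: Δω = ω₀/Q = 4854 rad/s; BW = Δω/(2π) = 772.6 Hz.

(a) f₀ = 927.3 Hz  (b) Q = 1.2  (c) BW = 772.6 Hz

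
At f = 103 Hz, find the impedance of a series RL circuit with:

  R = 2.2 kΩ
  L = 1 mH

Step 1 — Angular frequency: ω = 2π·f = 2π·103 = 647.2 rad/s.
Step 2 — Component impedances:
  R: Z = R = 2200 Ω
  L: Z = jωL = j·647.2·0.001 = 0 + j0.6472 Ω
Step 3 — Series combination: Z_total = R + L = 2200 + j0.6472 Ω = 2200∠0.0° Ω.

Z = 2200 + j0.6472 Ω = 2200∠0.0° Ω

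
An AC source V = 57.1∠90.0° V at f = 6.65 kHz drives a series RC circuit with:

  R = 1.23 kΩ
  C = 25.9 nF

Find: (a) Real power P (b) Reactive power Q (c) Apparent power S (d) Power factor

Step 1 — Angular frequency: ω = 2π·f = 2π·6650 = 4.178e+04 rad/s.
Step 2 — Component impedances:
  R: Z = R = 1230 Ω
  C: Z = 1/(jωC) = -j/(ω·C) = 0 - j924.1 Ω
Step 3 — Series combination: Z_total = R + C = 1230 - j924.1 Ω = 1538∠-36.9° Ω.
Step 4 — Source phasor: V = 57.1∠90.0° V = 0 + j57.1 V.
Step 5 — Current: I = V / Z = -0.02229 + j0.02967 A = 0.03712∠126.9° A.
Step 6 — Complex power: S = V·I* = 1.694 - j1.273 VA.
Step 7 — Real power: P = Re(S) = 1.694 W.
Step 8 — Reactive power: Q = Im(S) = -1.273 VAR.
Step 9 — Apparent power: |S| = 2.119 VA.
Step 10 — Power factor: PF = P/|S| = 0.7995 (leading).

(a) P = 1.694 W  (b) Q = -1.273 VAR  (c) S = 2.119 VA  (d) PF = 0.7995 (leading)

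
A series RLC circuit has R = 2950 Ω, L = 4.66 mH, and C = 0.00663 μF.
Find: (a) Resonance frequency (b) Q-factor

Step 1 — Resonance condition Im(Z)=0 gives ω₀ = 1/√(LC).
Step 2 — ω₀ = 1/√(0.00466·6.63e-09) = 1.799e+05 rad/s.
Step 3 — f₀ = ω₀/(2π) = 2.863e+04 Hz.
Step 4 — Series Q: Q = ω₀L/R = 1.799e+05·0.00466/2950 = 0.2842.

(a) f₀ = 2.863e+04 Hz  (b) Q = 0.2842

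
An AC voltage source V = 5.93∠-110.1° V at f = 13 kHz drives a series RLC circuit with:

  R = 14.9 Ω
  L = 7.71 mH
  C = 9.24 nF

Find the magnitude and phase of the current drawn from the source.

Step 1 — Angular frequency: ω = 2π·f = 2π·1.3e+04 = 8.168e+04 rad/s.
Step 2 — Component impedances:
  R: Z = R = 14.9 Ω
  L: Z = jωL = j·8.168e+04·0.00771 = 0 + j629.8 Ω
  C: Z = 1/(jωC) = -j/(ω·C) = 0 - j1325 Ω
Step 3 — Series combination: Z_total = R + L + C = 14.9 - j695.2 Ω = 695.4∠-88.8° Ω.
Step 4 — Source phasor: V = 5.93∠-110.1° V = -2.038 - j5.569 V.
Step 5 — Ohm's law: I = V / Z_total = (-2.038 - j5.569) / (14.9 - j695.2) = 0.007944 - j0.003102 A.
Step 6 — Convert to polar: |I| = 0.008528 A, ∠I = -21.3°.

I = 0.008528∠-21.3° A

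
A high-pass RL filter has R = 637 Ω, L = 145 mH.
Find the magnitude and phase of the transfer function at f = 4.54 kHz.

Step 1 — Angular frequency: ω = 2π·4540 = 2.853e+04 rad/s.
Step 2 — Transfer function: H(jω) = jωL/(R + jωL).
Step 3 — Numerator jωL = j·4136; denominator R + jωL = 637 + j4136.
Step 4 — H = 0.9768 + j0.1504.
Step 5 — Magnitude: |H| = 0.9883 (-0.1 dB); phase: φ = 8.8°.

|H| = 0.9883 (-0.1 dB), φ = 8.8°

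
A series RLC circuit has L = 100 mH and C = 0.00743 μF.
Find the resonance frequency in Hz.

Step 1 — Resonance condition Im(Z)=0 gives ω₀ = 1/√(LC).
Step 2 — ω₀ = 1/√(0.1·7.43e-09) = 3.669e+04 rad/s.
Step 3 — f₀ = ω₀/(2π) = 5839 Hz.

f₀ = 5839 Hz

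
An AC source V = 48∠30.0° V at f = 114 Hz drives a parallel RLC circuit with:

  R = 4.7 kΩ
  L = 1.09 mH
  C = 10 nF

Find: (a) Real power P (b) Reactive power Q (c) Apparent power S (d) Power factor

Step 1 — Angular frequency: ω = 2π·f = 2π·114 = 716.3 rad/s.
Step 2 — Component impedances:
  R: Z = R = 4700 Ω
  L: Z = jωL = j·716.3·0.00109 = 0 + j0.7807 Ω
  C: Z = 1/(jωC) = -j/(ω·C) = 0 - j1.396e+05 Ω
Step 3 — Parallel combination: 1/Z_total = 1/R + 1/L + 1/C; Z_total = 0.0001297 + j0.7808 Ω = 0.7808∠90.0° Ω.
Step 4 — Source phasor: V = 48∠30.0° V = 41.57 + j24 V.
Step 5 — Current: I = V / Z = 30.75 - j53.24 A = 61.48∠-60.0° A.
Step 6 — Complex power: S = V·I* = 0.4902 + j2951 VA.
Step 7 — Real power: P = Re(S) = 0.4902 W.
Step 8 — Reactive power: Q = Im(S) = 2951 VAR.
Step 9 — Apparent power: |S| = 2951 VA.
Step 10 — Power factor: PF = P/|S| = 0.0001661 (lagging).

(a) P = 0.4902 W  (b) Q = 2951 VAR  (c) S = 2951 VA  (d) PF = 0.0001661 (lagging)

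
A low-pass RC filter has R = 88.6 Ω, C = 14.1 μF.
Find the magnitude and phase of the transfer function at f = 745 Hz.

Step 1 — Angular frequency: ω = 2π·745 = 4681 rad/s.
Step 2 — Transfer function: H(jω) = 1/(1 + jωRC).
Step 3 — Denominator: 1 + jωRC = 1 + j·4681·88.6·1.41e-05 = 1 + j5.848.
Step 4 — H = 0.02841 - j0.1661.
Step 5 — Magnitude: |H| = 0.1686 (-15.5 dB); phase: φ = -80.3°.

|H| = 0.1686 (-15.5 dB), φ = -80.3°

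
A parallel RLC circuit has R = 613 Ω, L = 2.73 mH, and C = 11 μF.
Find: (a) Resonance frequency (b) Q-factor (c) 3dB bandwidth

Step 1 — Resonance: ω₀ = 1/√(LC) = 1/√(0.00273·1.1e-05) = 5771 rad/s.
Step 2 — f₀ = ω₀/(2π) = 918.4 Hz.
Step 3 — Parallel Q: Q = R/(ω₀L) = 613/(5771·0.00273) = 38.91.
Step 4 — Bandwidth: Δω = ω₀/Q = 148.3 rad/s; BW = Δω/(2π) = 23.6 Hz.

(a) f₀ = 918.4 Hz  (b) Q = 38.91  (c) BW = 23.6 Hz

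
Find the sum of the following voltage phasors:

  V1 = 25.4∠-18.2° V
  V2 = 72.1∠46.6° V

Step 1 — Convert each phasor to rectangular form:
  V1 = 25.4·(cos(-18.2°) + j·sin(-18.2°)) = 24.13 - j7.933 V
  V2 = 72.1·(cos(46.6°) + j·sin(46.6°)) = 49.54 + j52.39 V
Step 2 — Sum components: V_total = 73.67 + j44.45 V.
Step 3 — Convert to polar: |V_total| = 86.04 V, ∠V_total = 31.1°.

V_total = 86.04∠31.1° V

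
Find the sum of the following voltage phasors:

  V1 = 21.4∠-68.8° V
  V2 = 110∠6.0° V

Step 1 — Convert each phasor to rectangular form:
  V1 = 21.4·(cos(-68.8°) + j·sin(-68.8°)) = 7.739 - j19.95 V
  V2 = 110·(cos(6.0°) + j·sin(6.0°)) = 109.4 + j11.5 V
Step 2 — Sum components: V_total = 117.1 - j8.454 V.
Step 3 — Convert to polar: |V_total| = 117.4 V, ∠V_total = -4.1°.

V_total = 117.4∠-4.1° V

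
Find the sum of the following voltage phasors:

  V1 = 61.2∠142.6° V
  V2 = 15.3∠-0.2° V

Step 1 — Convert each phasor to rectangular form:
  V1 = 61.2·(cos(142.6°) + j·sin(142.6°)) = -48.62 + j37.17 V
  V2 = 15.3·(cos(-0.2°) + j·sin(-0.2°)) = 15.3 - j0.05341 V
Step 2 — Sum components: V_total = -33.32 + j37.12 V.
Step 3 — Convert to polar: |V_total| = 49.88 V, ∠V_total = 131.9°.

V_total = 49.88∠131.9° V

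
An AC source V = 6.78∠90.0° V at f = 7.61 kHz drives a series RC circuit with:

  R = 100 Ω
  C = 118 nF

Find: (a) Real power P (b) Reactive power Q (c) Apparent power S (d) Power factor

Step 1 — Angular frequency: ω = 2π·f = 2π·7610 = 4.782e+04 rad/s.
Step 2 — Component impedances:
  R: Z = R = 100 Ω
  C: Z = 1/(jωC) = -j/(ω·C) = 0 - j177.2 Ω
Step 3 — Series combination: Z_total = R + C = 100 - j177.2 Ω = 203.5∠-60.6° Ω.
Step 4 — Source phasor: V = 6.78∠90.0° V = 0 + j6.78 V.
Step 5 — Current: I = V / Z = -0.02902 + j0.01637 A = 0.03332∠150.6° A.
Step 6 — Complex power: S = V·I* = 0.111 - j0.1967 VA.
Step 7 — Real power: P = Re(S) = 0.111 W.
Step 8 — Reactive power: Q = Im(S) = -0.1967 VAR.
Step 9 — Apparent power: |S| = 0.2259 VA.
Step 10 — Power factor: PF = P/|S| = 0.4914 (leading).

(a) P = 0.111 W  (b) Q = -0.1967 VAR  (c) S = 0.2259 VA  (d) PF = 0.4914 (leading)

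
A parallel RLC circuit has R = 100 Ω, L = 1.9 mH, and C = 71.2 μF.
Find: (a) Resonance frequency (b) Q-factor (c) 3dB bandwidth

Step 1 — Resonance: ω₀ = 1/√(LC) = 1/√(0.0019·7.12e-05) = 2719 rad/s.
Step 2 — f₀ = ω₀/(2π) = 432.7 Hz.
Step 3 — Parallel Q: Q = R/(ω₀L) = 100/(2719·0.0019) = 19.36.
Step 4 — Bandwidth: Δω = ω₀/Q = 140.4 rad/s; BW = Δω/(2π) = 22.35 Hz.

(a) f₀ = 432.7 Hz  (b) Q = 19.36  (c) BW = 22.35 Hz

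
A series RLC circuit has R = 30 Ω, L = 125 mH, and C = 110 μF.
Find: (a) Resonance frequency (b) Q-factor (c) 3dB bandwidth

Step 1 — Resonance: ω₀ = 1/√(LC) = 1/√(0.125·0.00011) = 269.7 rad/s.
Step 2 — f₀ = ω₀/(2π) = 42.92 Hz.
Step 3 — Series Q: Q = ω₀L/R = 269.7·0.125/30 = 1.124.
Step 4 — Bandwidth: Δω = ω₀/Q = 240 rad/s; BW = Δω/(2π) = 38.2 Hz.

(a) f₀ = 42.92 Hz  (b) Q = 1.124  (c) BW = 38.2 Hz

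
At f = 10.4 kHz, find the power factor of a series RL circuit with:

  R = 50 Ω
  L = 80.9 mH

Step 1 — Angular frequency: ω = 2π·f = 2π·1.04e+04 = 6.535e+04 rad/s.
Step 2 — Component impedances:
  R: Z = R = 50 Ω
  L: Z = jωL = j·6.535e+04·0.0809 = 0 + j5286 Ω
Step 3 — Series combination: Z_total = R + L = 50 + j5286 Ω = 5287∠89.5° Ω.
Step 4 — Power factor: PF = cos(φ) = Re(Z)/|Z| = 50/5286.7 = 0.009458.
Step 5 — Type: Im(Z) = 5286 ⇒ lagging (phase φ = 89.5°).

PF = 0.009458 (lagging, φ = 89.5°)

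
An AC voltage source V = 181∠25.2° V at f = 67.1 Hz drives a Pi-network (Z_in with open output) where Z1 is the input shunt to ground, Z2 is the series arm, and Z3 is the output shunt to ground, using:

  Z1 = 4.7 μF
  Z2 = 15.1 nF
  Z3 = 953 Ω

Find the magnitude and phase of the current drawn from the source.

Step 1 — Angular frequency: ω = 2π·f = 2π·67.1 = 421.6 rad/s.
Step 2 — Component impedances:
  Z1: Z = 1/(jωC) = -j/(ω·C) = 0 - j504.7 Ω
  Z2: Z = 1/(jωC) = -j/(ω·C) = 0 - j1.571e+05 Ω
  Z3: Z = R = 953 Ω
Step 3 — With open output, the series arm Z2 and the output shunt Z3 appear in series to ground: Z2 + Z3 = 953 - j1.571e+05 Ω.
Step 4 — Parallel with input shunt Z1: Z_in = Z1 || (Z2 + Z3) = 0.009773 - j503 Ω = 503∠-90.0° Ω.
Step 5 — Source phasor: V = 181∠25.2° V = 163.8 + j77.07 V.
Step 6 — Ohm's law: I = V / Z_total = (163.8 + j77.07) / (0.009773 - j503) = -0.1532 + j0.3256 A.
Step 7 — Convert to polar: |I| = 0.3598 A, ∠I = 115.2°.

I = 0.3598∠115.2° A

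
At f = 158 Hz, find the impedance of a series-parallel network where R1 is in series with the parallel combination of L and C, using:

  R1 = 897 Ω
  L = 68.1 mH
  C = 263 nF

Step 1 — Angular frequency: ω = 2π·f = 2π·158 = 992.7 rad/s.
Step 2 — Component impedances:
  R1: Z = R = 897 Ω
  L: Z = jωL = j·992.7·0.0681 = 0 + j67.61 Ω
  C: Z = 1/(jωC) = -j/(ω·C) = 0 - j3830 Ω
Step 3 — Parallel branch: L || C = 1/(1/L + 1/C) = 0 + j68.82 Ω.
Step 4 — Series with R1: Z_total = R1 + (L || C) = 897 + j68.82 Ω = 899.6∠4.4° Ω.

Z = 897 + j68.82 Ω = 899.6∠4.4° Ω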